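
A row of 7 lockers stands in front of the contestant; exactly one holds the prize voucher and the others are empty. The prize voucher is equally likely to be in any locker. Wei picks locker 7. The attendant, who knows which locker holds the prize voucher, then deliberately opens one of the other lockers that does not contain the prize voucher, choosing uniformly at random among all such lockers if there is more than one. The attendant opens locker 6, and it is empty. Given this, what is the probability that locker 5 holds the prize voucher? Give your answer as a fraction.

6/35

Condition on the true location of the prize voucher.
If it is in any of lockers 1, 2, 3, 4, and 5 (prior 1/7 each): the attendant has 5 equally likely choices, so probability 1/5; weight (1/7)·(1/5) = 1/35 each.
If it is in locker 6 (prior 1/7): the attendant opened locker 6, so this case is ruled out; weight (1/7)·0 = 0.
If it is in locker 7 (prior 1/7): the attendant has 6 equally likely choices, so probability 1/6; weight (1/7)·(1/6) = 1/42.
The weights sum to 1/6.
So P(the prize voucher in locker 5 | the attendant opened locker 6) = (1/35) / (1/6) = 6/35.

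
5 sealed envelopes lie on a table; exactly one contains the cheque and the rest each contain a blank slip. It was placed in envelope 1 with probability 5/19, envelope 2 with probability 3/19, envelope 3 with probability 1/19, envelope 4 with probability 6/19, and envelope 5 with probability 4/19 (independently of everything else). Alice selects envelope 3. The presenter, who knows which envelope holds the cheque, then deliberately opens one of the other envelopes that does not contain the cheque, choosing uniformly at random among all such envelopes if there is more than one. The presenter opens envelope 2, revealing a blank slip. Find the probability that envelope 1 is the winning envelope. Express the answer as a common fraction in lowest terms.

Consider each possible location of the cheque in turn.
If it is in envelope 1 (prior 5/19): the presenter has 3 equally likely choices, so probability 1/3; weight (5/19)·(1/3) = 5/57.
If it is in envelope 2 (prior 3/19): the presenter opened envelope 2, so this case is ruled out; weight (3/19)·0 = 0.
If it is in envelope 3 (prior 1/19): the presenter has 4 equally likely choices, so probability 1/4; weight (1/19)·(1/4) = 1/76.
If it is in envelope 4 (prior 6/19): the presenter has 3 equally likely choices, so probability 1/3; weight (6/19)·(1/3) = 2/19.
If it is in envelope 5 (prior 4/19): the presenter has 3 equally likely choices, so probability 1/3; weight (4/19)·(1/3) = 4/57.
The weights sum to 21/76.
So P(the cheque in envelope 1 | the presenter opened envelope 2) = (5/57) / (21/76) = 20/63.

20/63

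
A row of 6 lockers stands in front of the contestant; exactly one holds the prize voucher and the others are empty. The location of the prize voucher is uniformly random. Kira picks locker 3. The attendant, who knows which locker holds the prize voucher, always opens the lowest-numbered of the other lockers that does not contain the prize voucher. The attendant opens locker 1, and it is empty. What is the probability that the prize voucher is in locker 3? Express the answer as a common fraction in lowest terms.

Apply Bayes' rule, conditioning on where the prize voucher actually is.
If it is in locker 1 (prior 1/6): the attendant opened locker 1, so this case is ruled out; weight (1/6)·0 = 0.
If it is in any of lockers 2, 3, 4, 5, and 6 (prior 1/6 each): locker 1 is the lowest-numbered option available, probability 1; weight (1/6)·1 = 1/6 each.
The weights sum to 5/6.
So P(the prize voucher in locker 3 | the attendant opened locker 1) = (1/6) / (5/6) = 1/5.

1/5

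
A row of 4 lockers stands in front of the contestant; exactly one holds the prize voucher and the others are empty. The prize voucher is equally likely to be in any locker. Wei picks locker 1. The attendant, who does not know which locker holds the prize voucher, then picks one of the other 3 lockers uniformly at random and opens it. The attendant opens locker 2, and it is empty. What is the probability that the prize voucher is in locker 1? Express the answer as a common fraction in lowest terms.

1/3

Apply Bayes' rule, conditioning on where the prize voucher actually is.
If it is in any of lockers 1, 3, and 4 (prior 1/4 each): the attendant picks locker 2 with probability 1/3 regardless, and it is not the prize; weight (1/4)·(1/3) = 1/12 each.
If it is in locker 2 (prior 1/4): the attendant opened locker 2, so this case is ruled out; weight (1/4)·0 = 0.
The weights sum to 1/4.
So P(the prize voucher in locker 1 | the attendant opened locker 2) = (1/12) / (1/4) = 1/3.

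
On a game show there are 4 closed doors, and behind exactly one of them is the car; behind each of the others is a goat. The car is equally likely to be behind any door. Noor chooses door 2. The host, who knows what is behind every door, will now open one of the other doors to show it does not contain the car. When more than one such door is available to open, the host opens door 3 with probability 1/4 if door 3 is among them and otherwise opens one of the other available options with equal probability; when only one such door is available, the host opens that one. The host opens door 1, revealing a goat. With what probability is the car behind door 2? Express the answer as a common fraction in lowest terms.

Consider each possible location of the car in turn.
If it is behind door 1 (prior 1/4): the host opened door 1, so this case is ruled out; weight (1/4)·0 = 0.
If it is behind door 2 (prior 1/4): door 3 is available but not opened; door 1 gets probability (1 − 1/4)/2 = 3/8; weight (1/4)·(3/8) = 3/32.
If it is behind door 3 (prior 1/4): door 3 holds the prize so is unavailable; the host chooses uniformly among the 2 others, probability 1/2; weight (1/4)·(1/2) = 1/8.
If it is behind door 4 (prior 1/4): door 3 is available but not opened, probability 3/4; weight (1/4)·(3/4) = 3/16.
The weights sum to 13/32.
So P(the car behind door 2 | the host opened door 1) = (3/32) / (13/32) = 3/13.

3/13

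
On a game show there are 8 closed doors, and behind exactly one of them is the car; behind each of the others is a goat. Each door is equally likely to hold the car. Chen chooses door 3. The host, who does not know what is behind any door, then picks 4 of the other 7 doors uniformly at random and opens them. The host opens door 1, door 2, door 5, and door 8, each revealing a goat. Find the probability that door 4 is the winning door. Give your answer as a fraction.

1/4

Condition on the true location of the car.
If it is behind any of doors 1, 2, 5, and 8 (prior 1/8 each): that door was opened and seen not to hold the prize — ruled out; weight (1/8)·0 = 0 each.
If it is behind any of doors 3, 4, 6, and 7 (prior 1/8 each): the host picks exactly this set with probability 1/35 regardless, and none is the prize; weight (1/8)·(1/35) = 1/280 each.
The weights sum to 1/70.
So P(the car behind door 4 | the host opened door 1, door 2, door 5, and door 8) = (1/280) / (1/70) = 1/4.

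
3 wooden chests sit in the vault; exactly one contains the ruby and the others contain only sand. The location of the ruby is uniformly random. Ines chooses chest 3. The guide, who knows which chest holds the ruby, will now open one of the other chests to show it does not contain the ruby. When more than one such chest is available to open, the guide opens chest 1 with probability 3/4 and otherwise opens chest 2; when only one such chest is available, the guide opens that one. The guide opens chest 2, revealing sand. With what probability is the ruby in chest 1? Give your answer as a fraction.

4/5

Consider each possible location of the ruby in turn.
If it is in chest 1 (prior 1/3): only chest 2 is available, probability 1; weight (1/3)·1 = 1/3.
If it is in chest 2 (prior 1/3): the guide opened chest 2, so this case is ruled out; weight (1/3)·0 = 0.
If it is in chest 3 (prior 1/3): chest 1 is available but not opened, probability 1/4; weight (1/3)·(1/4) = 1/12.
The weights sum to 5/12.
So P(the ruby in chest 1 | the guide opened chest 2) = (1/3) / (5/12) = 4/5.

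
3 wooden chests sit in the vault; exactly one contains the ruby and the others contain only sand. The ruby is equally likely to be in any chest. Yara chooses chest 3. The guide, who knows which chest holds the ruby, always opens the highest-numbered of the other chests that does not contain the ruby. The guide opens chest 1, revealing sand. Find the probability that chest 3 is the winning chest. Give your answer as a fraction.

0

Consider each possible location of the ruby in turn.
If it is in chest 1 (prior 1/3): the guide opened chest 1, so this case is ruled out; weight (1/3)·0 = 0.
If it is in chest 2 (prior 1/3): chest 1 is the highest-numbered option available, probability 1; weight (1/3)·1 = 1/3.
If it is in chest 3 (prior 1/3): the guide would have opened chest 2 instead, probability 0; weight (1/3)·0 = 0.
The weights sum to 1/3.
So P(the ruby in chest 3 | the guide opened chest 1) = 0 / (1/3) = 0.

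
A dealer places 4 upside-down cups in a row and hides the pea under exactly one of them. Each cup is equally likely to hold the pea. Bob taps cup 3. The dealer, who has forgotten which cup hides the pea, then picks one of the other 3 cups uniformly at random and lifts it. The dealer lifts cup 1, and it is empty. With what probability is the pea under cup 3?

Because the dealer chose which cup to lift without knowing where the pea is, the choice is independent of the prize location. Learning that cup 1 does not hold the pea simply rules out that one location and leaves the remaining 3 cups still equally likely by symmetry.
So P(the pea under cup 3) = 1/3.

1/3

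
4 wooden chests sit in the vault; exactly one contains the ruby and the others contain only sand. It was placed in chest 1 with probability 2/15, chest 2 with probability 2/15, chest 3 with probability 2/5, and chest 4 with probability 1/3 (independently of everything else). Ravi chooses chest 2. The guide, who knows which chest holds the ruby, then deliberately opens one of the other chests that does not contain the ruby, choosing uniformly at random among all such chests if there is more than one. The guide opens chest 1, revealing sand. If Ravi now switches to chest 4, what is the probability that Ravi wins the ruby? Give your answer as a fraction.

15/37

Consider each possible location of the ruby in turn.
If it is in chest 1 (prior 2/15): the guide opened chest 1, so this case is ruled out; weight (2/15)·0 = 0.
If it is in chest 2 (prior 2/15): the guide has 3 equally likely choices, so probability 1/3; weight (2/15)·(1/3) = 2/45.
If it is in chest 3 (prior 2/5): the guide has 2 equally likely choices, so probability 1/2; weight (2/5)·(1/2) = 1/5.
If it is in chest 4 (prior 1/3): the guide has 2 equally likely choices, so probability 1/2; weight (1/3)·(1/2) = 1/6.
The weights sum to 37/90.
So P(the ruby in chest 4 | the guide opened chest 1) = (1/6) / (37/90) = 15/37.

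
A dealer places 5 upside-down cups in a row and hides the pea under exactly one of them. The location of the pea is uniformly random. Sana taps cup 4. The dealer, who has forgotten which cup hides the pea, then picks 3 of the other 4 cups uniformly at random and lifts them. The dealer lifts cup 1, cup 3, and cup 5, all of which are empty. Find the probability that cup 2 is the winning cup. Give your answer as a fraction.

1/2

Because the dealer chose which cups to lift without knowing where the pea is, the choice is independent of the prize location. Learning that none of the 3 opened cups holds the pea simply rules out those 3 locations and leaves the remaining 2 cups still equally likely by symmetry.
So P(the pea under cup 2) = 1/2.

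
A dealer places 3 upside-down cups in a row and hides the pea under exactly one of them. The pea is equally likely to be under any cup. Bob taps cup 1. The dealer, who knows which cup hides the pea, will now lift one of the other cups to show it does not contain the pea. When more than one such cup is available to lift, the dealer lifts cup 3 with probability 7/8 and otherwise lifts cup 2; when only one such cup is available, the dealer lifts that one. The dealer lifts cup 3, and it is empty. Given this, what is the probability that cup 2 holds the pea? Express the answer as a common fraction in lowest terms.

8/15

Apply Bayes' rule, conditioning on where the pea actually is.
If it is under cup 1 (prior 1/3): cup 3 is available, opened with probability 7/8; weight (1/3)·(7/8) = 7/24.
If it is under cup 2 (prior 1/3): only cup 3 is available, probability 1; weight (1/3)·1 = 1/3.
If it is under cup 3 (prior 1/3): the dealer opened cup 3, so this case is ruled out; weight (1/3)·0 = 0.
The weights sum to 5/8.
So P(the pea under cup 2 | the dealer opened cup 3) = (1/3) / (5/8) = 8/15.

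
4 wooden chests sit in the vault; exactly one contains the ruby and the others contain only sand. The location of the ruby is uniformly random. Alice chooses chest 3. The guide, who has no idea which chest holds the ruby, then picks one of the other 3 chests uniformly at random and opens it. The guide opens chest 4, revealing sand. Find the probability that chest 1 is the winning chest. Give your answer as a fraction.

Condition on the true location of the ruby.
If it is in any of chests 1, 2, and 3 (prior 1/4 each): the guide picks chest 4 with probability 1/3 regardless, and it is not the prize; weight (1/4)·(1/3) = 1/12 each.
If it is in chest 4 (prior 1/4): the guide opened chest 4, so this case is ruled out; weight (1/4)·0 = 0.
The weights sum to 1/4.
So P(the ruby in chest 1 | the guide opened chest 4) = (1/12) / (1/4) = 1/3.

1/3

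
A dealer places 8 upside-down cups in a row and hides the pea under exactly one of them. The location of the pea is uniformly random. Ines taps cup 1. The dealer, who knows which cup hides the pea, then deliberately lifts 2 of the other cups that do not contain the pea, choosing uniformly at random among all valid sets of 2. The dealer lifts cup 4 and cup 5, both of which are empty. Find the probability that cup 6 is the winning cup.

Consider each possible location of the pea in turn.
If it is under cup 1 (prior 1/8): the dealer has 21 equally likely choices, so probability 1/21; weight (1/8)·(1/21) = 1/168.
If it is under any of cups 2, 3, 6, 7, and 8 (prior 1/8 each): the dealer has 15 equally likely choices, so probability 1/15; weight (1/8)·(1/15) = 1/120 each.
If it is under either of cups 4 and 5 (prior 1/8 each): that cup was opened and seen not to hold the prize — ruled out; weight (1/8)·0 = 0 each.
The weights sum to 1/21.
So P(the pea under cup 6 | the dealer opened cup 4 and cup 5) = (1/120) / (1/21) = 7/40.

7/40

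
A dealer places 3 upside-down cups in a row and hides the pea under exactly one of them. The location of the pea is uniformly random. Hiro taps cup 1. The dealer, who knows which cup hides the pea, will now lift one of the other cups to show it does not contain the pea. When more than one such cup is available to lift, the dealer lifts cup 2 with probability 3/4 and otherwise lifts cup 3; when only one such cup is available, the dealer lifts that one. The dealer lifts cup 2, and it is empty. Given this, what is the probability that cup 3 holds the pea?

Consider each possible location of the pea in turn.
If it is under cup 1 (prior 1/3): cup 2 is available, opened with probability 3/4; weight (1/3)·(3/4) = 1/4.
If it is under cup 2 (prior 1/3): the dealer opened cup 2, so this case is ruled out; weight (1/3)·0 = 0.
If it is under cup 3 (prior 1/3): only cup 2 is available, probability 1; weight (1/3)·1 = 1/3.
The weights sum to 7/12.
So P(the pea under cup 3 | the dealer opened cup 2) = (1/3) / (7/12) = 4/7.

4/7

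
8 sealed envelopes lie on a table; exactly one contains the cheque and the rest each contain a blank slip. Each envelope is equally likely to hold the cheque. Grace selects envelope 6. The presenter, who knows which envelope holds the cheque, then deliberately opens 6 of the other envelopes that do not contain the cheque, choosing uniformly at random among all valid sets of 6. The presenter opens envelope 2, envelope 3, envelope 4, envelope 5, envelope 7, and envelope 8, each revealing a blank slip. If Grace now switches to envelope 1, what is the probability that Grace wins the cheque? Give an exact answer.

Condition on the true location of the cheque.
If it is in envelope 1 (prior 1/8): the presenter has no choice, probability 1; weight (1/8)·1 = 1/8.
If it is in any of envelopes 2, 3, 4, 5, 7, and 8 (prior 1/8 each): that envelope was opened and seen not to hold the prize — ruled out; weight (1/8)·0 = 0 each.
If it is in envelope 6 (prior 1/8): the presenter has 7 equally likely choices, so probability 1/7; weight (1/8)·(1/7) = 1/56.
The weights sum to 1/7.
So P(the cheque in envelope 1 | the presenter opened envelope 2, envelope 3, envelope 4, envelope 5, envelope 7, and envelope 8) = (1/8) / (1/7) = 7/8.

7/8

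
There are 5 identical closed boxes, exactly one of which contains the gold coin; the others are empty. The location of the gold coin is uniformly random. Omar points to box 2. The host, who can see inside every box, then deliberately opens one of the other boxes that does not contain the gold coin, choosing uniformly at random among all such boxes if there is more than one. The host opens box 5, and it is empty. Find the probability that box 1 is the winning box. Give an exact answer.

Apply Bayes' rule, conditioning on where the gold coin actually is.
If it is in any of boxes 1, 3, and 4 (prior 1/5 each): the host has 3 equally likely choices, so probability 1/3; weight (1/5)·(1/3) = 1/15 each.
If it is in box 2 (prior 1/5): the host has 4 equally likely choices, so probability 1/4; weight (1/5)·(1/4) = 1/20.
If it is in box 5 (prior 1/5): the host opened box 5, so this case is ruled out; weight (1/5)·0 = 0.
The weights sum to 1/4.
So P(the gold coin in box 1 | the host opened box 5) = (1/15) / (1/4) = 4/15.

4/15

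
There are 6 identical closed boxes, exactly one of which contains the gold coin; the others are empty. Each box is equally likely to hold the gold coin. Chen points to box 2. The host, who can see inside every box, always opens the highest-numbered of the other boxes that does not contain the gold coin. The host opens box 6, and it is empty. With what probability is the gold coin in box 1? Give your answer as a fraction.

1/5

Apply Bayes' rule, conditioning on where the gold coin actually is.
If it is in any of boxes 1, 2, 3, 4, and 5 (prior 1/6 each): box 6 is the highest-numbered option available, probability 1; weight (1/6)·1 = 1/6 each.
If it is in box 6 (prior 1/6): the host opened box 6, so this case is ruled out; weight (1/6)·0 = 0.
The weights sum to 5/6.
So P(the gold coin in box 1 | the host opened box 6) = (1/6) / (5/6) = 1/5.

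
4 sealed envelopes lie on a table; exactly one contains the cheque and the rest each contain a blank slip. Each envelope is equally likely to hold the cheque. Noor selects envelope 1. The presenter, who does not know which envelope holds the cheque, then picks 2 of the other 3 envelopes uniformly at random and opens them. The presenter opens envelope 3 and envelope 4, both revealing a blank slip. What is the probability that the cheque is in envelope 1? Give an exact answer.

Condition on the true location of the cheque.
If it is in either of envelopes 1 and 2 (prior 1/4 each): the presenter picks exactly this set with probability 1/3 regardless, and none is the prize; weight (1/4)·(1/3) = 1/12 each.
If it is in either of envelopes 3 and 4 (prior 1/4 each): that envelope was opened and seen not to hold the prize — ruled out; weight (1/4)·0 = 0 each.
The weights sum to 1/6.
So P(the cheque in envelope 1 | the presenter opened envelope 3 and envelope 4) = (1/12) / (1/6) = 1/2.

1/2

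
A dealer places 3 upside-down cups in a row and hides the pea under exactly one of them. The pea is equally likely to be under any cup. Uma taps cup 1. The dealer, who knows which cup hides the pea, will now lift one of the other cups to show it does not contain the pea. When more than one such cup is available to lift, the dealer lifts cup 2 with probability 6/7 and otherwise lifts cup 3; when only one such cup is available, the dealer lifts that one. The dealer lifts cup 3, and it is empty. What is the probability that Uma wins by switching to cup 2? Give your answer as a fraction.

7/8

Apply Bayes' rule, conditioning on where the pea actually is.
If it is under cup 1 (prior 1/3): cup 2 is available but not opened, probability 1/7; weight (1/3)·(1/7) = 1/21.
If it is under cup 2 (prior 1/3): only cup 3 is available, probability 1; weight (1/3)·1 = 1/3.
If it is under cup 3 (prior 1/3): the dealer opened cup 3, so this case is ruled out; weight (1/3)·0 = 0.
The weights sum to 8/21.
So P(the pea under cup 2 | the dealer opened cup 3) = (1/3) / (8/21) = 7/8.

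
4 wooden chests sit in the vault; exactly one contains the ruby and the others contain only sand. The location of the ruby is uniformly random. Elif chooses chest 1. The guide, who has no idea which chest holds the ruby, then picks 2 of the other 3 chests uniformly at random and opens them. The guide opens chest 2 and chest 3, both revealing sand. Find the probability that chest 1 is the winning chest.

1/2

Because the guide chose which chests to open without knowing where the ruby is, the choice is independent of the prize location. Learning that none of the 2 opened chests holds the ruby simply rules out those 2 locations and leaves the remaining 2 chests still equally likely by symmetry.
So P(the ruby in chest 1) = 1/2.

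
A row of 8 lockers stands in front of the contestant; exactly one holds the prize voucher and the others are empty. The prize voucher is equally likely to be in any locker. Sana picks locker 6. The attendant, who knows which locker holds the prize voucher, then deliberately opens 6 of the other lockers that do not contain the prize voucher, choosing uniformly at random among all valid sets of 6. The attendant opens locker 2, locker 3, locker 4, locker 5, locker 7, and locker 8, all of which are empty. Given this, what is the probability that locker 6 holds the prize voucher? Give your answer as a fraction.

Apply Bayes' rule, conditioning on where the prize voucher actually is.
If it is in locker 1 (prior 1/8): the attendant has no choice, probability 1; weight (1/8)·1 = 1/8.
If it is in any of lockers 2, 3, 4, 5, 7, and 8 (prior 1/8 each): that locker was opened and seen not to hold the prize — ruled out; weight (1/8)·0 = 0 each.
If it is in locker 6 (prior 1/8): the attendant has 7 equally likely choices, so probability 1/7; weight (1/8)·(1/7) = 1/56.
The weights sum to 1/7.
So P(the prize voucher in locker 6 | the attendant opened locker 2, locker 3, locker 4, locker 5, locker 7, and locker 8) = (1/56) / (1/7) = 1/8.

1/8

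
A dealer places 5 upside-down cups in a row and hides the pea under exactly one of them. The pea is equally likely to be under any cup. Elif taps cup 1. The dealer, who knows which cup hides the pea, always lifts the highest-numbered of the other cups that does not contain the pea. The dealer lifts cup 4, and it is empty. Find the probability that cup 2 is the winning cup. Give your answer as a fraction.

0

Condition on the true location of the pea.
If it is under any of cups 1, 2, and 3 (prior 1/5 each): the dealer would have opened cup 5 instead, probability 0; weight (1/5)·0 = 0 each.
If it is under cup 4 (prior 1/5): the dealer opened cup 4, so this case is ruled out; weight (1/5)·0 = 0.
If it is under cup 5 (prior 1/5): cup 4 is the highest-numbered option available, probability 1; weight (1/5)·1 = 1/5.
The weights sum to 1/5.
So P(the pea under cup 2 | the dealer opened cup 4) = 0 / (1/5) = 0.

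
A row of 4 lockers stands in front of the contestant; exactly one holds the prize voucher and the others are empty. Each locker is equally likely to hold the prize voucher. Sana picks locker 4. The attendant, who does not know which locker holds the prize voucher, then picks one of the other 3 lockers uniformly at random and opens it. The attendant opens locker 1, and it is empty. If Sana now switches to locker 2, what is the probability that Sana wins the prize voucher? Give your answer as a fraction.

1/3

Apply Bayes' rule, conditioning on where the prize voucher actually is.
If it is in locker 1 (prior 1/4): the attendant opened locker 1, so this case is ruled out; weight (1/4)·0 = 0.
If it is in any of lockers 2, 3, and 4 (prior 1/4 each): the attendant picks locker 1 with probability 1/3 regardless, and it is not the prize; weight (1/4)·(1/3) = 1/12 each.
The weights sum to 1/4.
So P(the prize voucher in locker 2 | the attendant opened locker 1) = (1/12) / (1/4) = 1/3.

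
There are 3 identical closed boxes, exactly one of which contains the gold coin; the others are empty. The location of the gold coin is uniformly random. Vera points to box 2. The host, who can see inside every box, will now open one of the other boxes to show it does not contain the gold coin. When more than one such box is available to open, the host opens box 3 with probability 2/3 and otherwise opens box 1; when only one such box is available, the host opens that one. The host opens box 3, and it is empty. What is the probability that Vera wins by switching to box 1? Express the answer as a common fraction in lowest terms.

Apply Bayes' rule, conditioning on where the gold coin actually is.
If it is in box 1 (prior 1/3): only box 3 is available, probability 1; weight (1/3)·1 = 1/3.
If it is in box 2 (prior 1/3): box 3 is available, opened with probability 2/3; weight (1/3)·(2/3) = 2/9.
If it is in box 3 (prior 1/3): the host opened box 3, so this case is ruled out; weight (1/3)·0 = 0.
The weights sum to 5/9.
So P(the gold coin in box 1 | the host opened box 3) = (1/3) / (5/9) = 3/5.

3/5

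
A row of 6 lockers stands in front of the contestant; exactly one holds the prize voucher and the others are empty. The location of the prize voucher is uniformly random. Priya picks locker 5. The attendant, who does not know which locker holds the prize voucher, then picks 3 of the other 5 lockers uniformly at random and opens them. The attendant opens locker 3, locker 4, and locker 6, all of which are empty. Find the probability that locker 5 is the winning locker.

Consider each possible location of the prize voucher in turn.
If it is in any of lockers 1, 2, and 5 (prior 1/6 each): the attendant picks exactly this set with probability 1/10 regardless, and none is the prize; weight (1/6)·(1/10) = 1/60 each.
If it is in any of lockers 3, 4, and 6 (prior 1/6 each): that locker was opened and seen not to hold the prize — ruled out; weight (1/6)·0 = 0 each.
The weights sum to 1/20.
So P(the prize voucher in locker 5 | the attendant opened locker 3, locker 4, and locker 6) = (1/60) / (1/20) = 1/3.

1/3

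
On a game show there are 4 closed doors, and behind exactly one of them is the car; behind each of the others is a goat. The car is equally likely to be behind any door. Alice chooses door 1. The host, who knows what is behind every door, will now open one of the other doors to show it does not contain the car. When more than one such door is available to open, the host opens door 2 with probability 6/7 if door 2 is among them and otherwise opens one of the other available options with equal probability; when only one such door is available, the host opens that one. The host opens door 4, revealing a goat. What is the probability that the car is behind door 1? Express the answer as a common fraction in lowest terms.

1/10

Apply Bayes' rule, conditioning on where the car actually is.
If it is behind door 1 (prior 1/4): door 2 is available but not opened; door 4 gets probability (1 − 6/7)/2 = 1/14; weight (1/4)·(1/14) = 1/56.
If it is behind door 2 (prior 1/4): door 2 holds the prize so is unavailable; the host chooses uniformly among the 2 others, probability 1/2; weight (1/4)·(1/2) = 1/8.
If it is behind door 3 (prior 1/4): door 2 is available but not opened, probability 1/7; weight (1/4)·(1/7) = 1/28.
If it is behind door 4 (prior 1/4): the host opened door 4, so this case is ruled out; weight (1/4)·0 = 0.
The weights sum to 5/28.
So P(the car behind door 1 | the host opened door 4) = (1/56) / (5/28) = 1/10.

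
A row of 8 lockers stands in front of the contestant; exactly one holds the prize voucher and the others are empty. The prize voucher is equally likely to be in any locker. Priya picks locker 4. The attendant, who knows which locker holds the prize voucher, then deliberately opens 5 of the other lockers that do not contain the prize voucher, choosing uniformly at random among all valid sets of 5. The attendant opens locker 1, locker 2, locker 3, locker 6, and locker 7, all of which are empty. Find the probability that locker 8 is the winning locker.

7/16

Consider each possible location of the prize voucher in turn.
If it is in any of lockers 1, 2, 3, 6, and 7 (prior 1/8 each): that locker was opened and seen not to hold the prize — ruled out; weight (1/8)·0 = 0 each.
If it is in locker 4 (prior 1/8): the attendant has 21 equally likely choices, so probability 1/21; weight (1/8)·(1/21) = 1/168.
If it is in either of lockers 5 and 8 (prior 1/8 each): the attendant has 6 equally likely choices, so probability 1/6; weight (1/8)·(1/6) = 1/48 each.
The weights sum to 1/21.
So P(the prize voucher in locker 8 | the attendant opened locker 1, locker 2, locker 3, locker 6, and locker 7) = (1/48) / (1/21) = 7/16.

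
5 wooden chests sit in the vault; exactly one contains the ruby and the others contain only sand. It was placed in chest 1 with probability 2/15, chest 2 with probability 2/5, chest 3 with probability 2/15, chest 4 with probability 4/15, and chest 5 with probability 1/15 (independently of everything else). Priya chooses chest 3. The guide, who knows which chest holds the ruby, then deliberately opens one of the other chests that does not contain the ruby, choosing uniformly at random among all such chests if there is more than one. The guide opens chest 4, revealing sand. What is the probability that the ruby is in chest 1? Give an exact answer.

4/21

Apply Bayes' rule, conditioning on where the ruby actually is.
If it is in chest 1 (prior 2/15): the guide has 3 equally likely choices, so probability 1/3; weight (2/15)·(1/3) = 2/45.
If it is in chest 2 (prior 2/5): the guide has 3 equally likely choices, so probability 1/3; weight (2/5)·(1/3) = 2/15.
If it is in chest 3 (prior 2/15): the guide has 4 equally likely choices, so probability 1/4; weight (2/15)·(1/4) = 1/30.
If it is in chest 4 (prior 4/15): the guide opened chest 4, so this case is ruled out; weight (4/15)·0 = 0.
If it is in chest 5 (prior 1/15): the guide has 3 equally likely choices, so probability 1/3; weight (1/15)·(1/3) = 1/45.
The weights sum to 7/30.
So P(the ruby in chest 1 | the guide opened chest 4) = (2/45) / (7/30) = 4/21.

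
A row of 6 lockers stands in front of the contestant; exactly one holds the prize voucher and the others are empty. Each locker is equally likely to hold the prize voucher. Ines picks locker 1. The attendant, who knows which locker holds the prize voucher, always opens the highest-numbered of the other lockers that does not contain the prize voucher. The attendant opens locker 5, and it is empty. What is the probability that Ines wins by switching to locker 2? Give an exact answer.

Consider each possible location of the prize voucher in turn.
If it is in any of lockers 1, 2, 3, and 4 (prior 1/6 each): the attendant would have opened locker 6 instead, probability 0; weight (1/6)·0 = 0 each.
If it is in locker 5 (prior 1/6): the attendant opened locker 5, so this case is ruled out; weight (1/6)·0 = 0.
If it is in locker 6 (prior 1/6): locker 5 is the highest-numbered option available, probability 1; weight (1/6)·1 = 1/6.
The weights sum to 1/6.
So P(the prize voucher in locker 2 | the attendant opened locker 5) = 0 / (1/6) = 0.

0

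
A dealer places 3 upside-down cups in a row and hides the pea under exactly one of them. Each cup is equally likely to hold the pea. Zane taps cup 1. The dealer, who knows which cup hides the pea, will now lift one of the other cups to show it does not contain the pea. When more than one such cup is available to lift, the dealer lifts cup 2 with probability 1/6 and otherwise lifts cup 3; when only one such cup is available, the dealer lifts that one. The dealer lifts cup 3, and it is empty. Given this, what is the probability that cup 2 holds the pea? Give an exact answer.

Consider each possible location of the pea in turn.
If it is under cup 1 (prior 1/3): cup 2 is available but not opened, probability 5/6; weight (1/3)·(5/6) = 5/18.
If it is under cup 2 (prior 1/3): only cup 3 is available, probability 1; weight (1/3)·1 = 1/3.
If it is under cup 3 (prior 1/3): the dealer opened cup 3, so this case is ruled out; weight (1/3)·0 = 0.
The weights sum to 11/18.
So P(the pea under cup 2 | the dealer opened cup 3) = (1/3) / (11/18) = 6/11.

6/11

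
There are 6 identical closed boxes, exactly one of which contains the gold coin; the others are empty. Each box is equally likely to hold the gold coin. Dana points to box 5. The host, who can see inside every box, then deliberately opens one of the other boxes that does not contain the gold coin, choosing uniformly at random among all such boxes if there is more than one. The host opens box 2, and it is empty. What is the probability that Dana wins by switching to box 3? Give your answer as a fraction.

5/24

Consider each possible location of the gold coin in turn.
If it is in any of boxes 1, 3, 4, and 6 (prior 1/6 each): the host has 4 equally likely choices, so probability 1/4; weight (1/6)·(1/4) = 1/24 each.
If it is in box 2 (prior 1/6): the host opened box 2, so this case is ruled out; weight (1/6)·0 = 0.
If it is in box 5 (prior 1/6): the host has 5 equally likely choices, so probability 1/5; weight (1/6)·(1/5) = 1/30.
The weights sum to 1/5.
So P(the gold coin in box 3 | the host opened box 2) = (1/24) / (1/5) = 5/24.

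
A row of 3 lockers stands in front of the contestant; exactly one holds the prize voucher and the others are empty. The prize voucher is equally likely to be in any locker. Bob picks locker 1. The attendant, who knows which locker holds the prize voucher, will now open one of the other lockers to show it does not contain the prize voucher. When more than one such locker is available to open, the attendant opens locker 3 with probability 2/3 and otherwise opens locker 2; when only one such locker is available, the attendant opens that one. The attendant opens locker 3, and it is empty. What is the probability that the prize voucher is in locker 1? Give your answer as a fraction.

Condition on the true location of the prize voucher.
If it is in locker 1 (prior 1/3): locker 3 is available, opened with probability 2/3; weight (1/3)·(2/3) = 2/9.
If it is in locker 2 (prior 1/3): only locker 3 is available, probability 1; weight (1/3)·1 = 1/3.
If it is in locker 3 (prior 1/3): the attendant opened locker 3, so this case is ruled out; weight (1/3)·0 = 0.
The weights sum to 5/9.
So P(the prize voucher in locker 1 | the attendant opened locker 3) = (2/9) / (5/9) = 2/5.

2/5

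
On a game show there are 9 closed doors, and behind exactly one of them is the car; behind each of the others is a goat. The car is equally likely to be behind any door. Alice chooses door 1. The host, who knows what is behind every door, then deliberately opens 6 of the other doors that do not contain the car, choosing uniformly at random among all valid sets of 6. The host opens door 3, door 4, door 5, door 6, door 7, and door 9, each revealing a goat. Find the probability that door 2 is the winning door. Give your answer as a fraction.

4/9

Consider each possible location of the car in turn.
If it is behind door 1 (prior 1/9): the host has 28 equally likely choices, so probability 1/28; weight (1/9)·(1/28) = 1/252.
If it is behind either of doors 2 and 8 (prior 1/9 each): the host has 7 equally likely choices, so probability 1/7; weight (1/9)·(1/7) = 1/63 each.
If it is behind any of doors 3, 4, 5, 6, 7, and 9 (prior 1/9 each): that door was opened and seen not to hold the prize — ruled out; weight (1/9)·0 = 0 each.
The weights sum to 1/28.
So P(the car behind door 2 | the host opened door 3, door 4, door 5, door 6, door 7, and door 9) = (1/63) / (1/28) = 4/9.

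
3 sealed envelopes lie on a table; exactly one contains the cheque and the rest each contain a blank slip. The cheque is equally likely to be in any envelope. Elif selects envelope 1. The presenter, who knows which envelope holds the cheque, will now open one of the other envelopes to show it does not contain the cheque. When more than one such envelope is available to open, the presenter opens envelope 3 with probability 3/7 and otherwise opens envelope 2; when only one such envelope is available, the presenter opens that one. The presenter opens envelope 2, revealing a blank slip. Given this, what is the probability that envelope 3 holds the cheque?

Consider each possible location of the cheque in turn.
If it is in envelope 1 (prior 1/3): envelope 3 is available but not opened, probability 4/7; weight (1/3)·(4/7) = 4/21.
If it is in envelope 2 (prior 1/3): the presenter opened envelope 2, so this case is ruled out; weight (1/3)·0 = 0.
If it is in envelope 3 (prior 1/3): only envelope 2 is available, probability 1; weight (1/3)·1 = 1/3.
The weights sum to 11/21.
So P(the cheque in envelope 3 | the presenter opened envelope 2) = (1/3) / (11/21) = 7/11.

7/11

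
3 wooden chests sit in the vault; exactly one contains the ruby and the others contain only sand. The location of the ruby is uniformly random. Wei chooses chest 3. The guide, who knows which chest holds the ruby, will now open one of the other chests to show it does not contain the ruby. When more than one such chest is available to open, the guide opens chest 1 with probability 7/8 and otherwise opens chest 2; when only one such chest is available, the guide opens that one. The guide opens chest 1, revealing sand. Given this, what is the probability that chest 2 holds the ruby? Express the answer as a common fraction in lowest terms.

8/15

Apply Bayes' rule, conditioning on where the ruby actually is.
If it is in chest 1 (prior 1/3): the guide opened chest 1, so this case is ruled out; weight (1/3)·0 = 0.
If it is in chest 2 (prior 1/3): only chest 1 is available, probability 1; weight (1/3)·1 = 1/3.
If it is in chest 3 (prior 1/3): chest 1 is available, opened with probability 7/8; weight (1/3)·(7/8) = 7/24.
The weights sum to 5/8.
So P(the ruby in chest 2 | the guide opened chest 1) = (1/3) / (5/8) = 8/15.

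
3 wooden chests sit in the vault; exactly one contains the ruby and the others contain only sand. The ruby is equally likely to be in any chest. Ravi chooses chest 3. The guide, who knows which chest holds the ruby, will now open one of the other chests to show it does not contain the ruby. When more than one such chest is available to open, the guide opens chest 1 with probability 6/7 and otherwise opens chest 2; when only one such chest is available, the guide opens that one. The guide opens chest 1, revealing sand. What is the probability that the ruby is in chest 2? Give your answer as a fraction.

Apply Bayes' rule, conditioning on where the ruby actually is.
If it is in chest 1 (prior 1/3): the guide opened chest 1, so this case is ruled out; weight (1/3)·0 = 0.
If it is in chest 2 (prior 1/3): only chest 1 is available, probability 1; weight (1/3)·1 = 1/3.
If it is in chest 3 (prior 1/3): chest 1 is available, opened with probability 6/7; weight (1/3)·(6/7) = 2/7.
The weights sum to 13/21.
So P(the ruby in chest 2 | the guide opened chest 1) = (1/3) / (13/21) = 7/13.

7/13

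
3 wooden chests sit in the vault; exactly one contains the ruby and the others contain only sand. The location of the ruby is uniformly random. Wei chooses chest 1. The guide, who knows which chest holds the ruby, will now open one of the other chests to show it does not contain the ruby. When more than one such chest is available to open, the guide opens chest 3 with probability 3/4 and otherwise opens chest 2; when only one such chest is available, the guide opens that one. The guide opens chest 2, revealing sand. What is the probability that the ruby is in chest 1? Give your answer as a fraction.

1/5

Consider each possible location of the ruby in turn.
If it is in chest 1 (prior 1/3): chest 3 is available but not opened, probability 1/4; weight (1/3)·(1/4) = 1/12.
If it is in chest 2 (prior 1/3): the guide opened chest 2, so this case is ruled out; weight (1/3)·0 = 0.
If it is in chest 3 (prior 1/3): only chest 2 is available, probability 1; weight (1/3)·1 = 1/3.
The weights sum to 5/12.
So P(the ruby in chest 1 | the guide opened chest 2) = (1/12) / (5/12) = 1/5.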